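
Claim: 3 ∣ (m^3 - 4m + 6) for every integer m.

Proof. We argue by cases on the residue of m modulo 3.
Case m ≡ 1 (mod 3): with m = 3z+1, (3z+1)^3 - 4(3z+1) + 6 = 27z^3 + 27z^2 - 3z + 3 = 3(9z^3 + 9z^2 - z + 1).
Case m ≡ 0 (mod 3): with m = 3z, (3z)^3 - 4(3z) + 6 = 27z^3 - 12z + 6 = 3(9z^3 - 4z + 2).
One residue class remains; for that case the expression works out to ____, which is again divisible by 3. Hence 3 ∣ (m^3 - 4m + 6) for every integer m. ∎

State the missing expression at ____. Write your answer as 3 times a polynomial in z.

The residues treated are {1, 0}, so the missing case is m ≡ 2 (mod 3); write m = 3z+2.
Then (3z+2)^3 - 4(3z+2) + 6 = 27z^3 + 54z^2 + 24z + 6 = 3(9z^3 + 18z^2 + 8z + 2).

3(9z^3 + 18z^2 + 8z + 2)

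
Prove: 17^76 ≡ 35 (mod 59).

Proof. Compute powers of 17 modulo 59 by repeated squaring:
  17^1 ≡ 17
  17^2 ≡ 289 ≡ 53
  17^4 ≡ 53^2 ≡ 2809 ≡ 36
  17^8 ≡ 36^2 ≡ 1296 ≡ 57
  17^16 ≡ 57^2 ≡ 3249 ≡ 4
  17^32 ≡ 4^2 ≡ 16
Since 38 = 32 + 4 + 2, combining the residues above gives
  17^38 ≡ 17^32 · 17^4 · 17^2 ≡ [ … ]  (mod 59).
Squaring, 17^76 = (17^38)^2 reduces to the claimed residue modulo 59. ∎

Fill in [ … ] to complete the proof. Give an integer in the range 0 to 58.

25

Multiply the listed residues: 16 · 36 · 53 = 576 → 30528.
Reducing modulo 59: 30528 = 517·59 + 25, so 17^38 ≡ 25.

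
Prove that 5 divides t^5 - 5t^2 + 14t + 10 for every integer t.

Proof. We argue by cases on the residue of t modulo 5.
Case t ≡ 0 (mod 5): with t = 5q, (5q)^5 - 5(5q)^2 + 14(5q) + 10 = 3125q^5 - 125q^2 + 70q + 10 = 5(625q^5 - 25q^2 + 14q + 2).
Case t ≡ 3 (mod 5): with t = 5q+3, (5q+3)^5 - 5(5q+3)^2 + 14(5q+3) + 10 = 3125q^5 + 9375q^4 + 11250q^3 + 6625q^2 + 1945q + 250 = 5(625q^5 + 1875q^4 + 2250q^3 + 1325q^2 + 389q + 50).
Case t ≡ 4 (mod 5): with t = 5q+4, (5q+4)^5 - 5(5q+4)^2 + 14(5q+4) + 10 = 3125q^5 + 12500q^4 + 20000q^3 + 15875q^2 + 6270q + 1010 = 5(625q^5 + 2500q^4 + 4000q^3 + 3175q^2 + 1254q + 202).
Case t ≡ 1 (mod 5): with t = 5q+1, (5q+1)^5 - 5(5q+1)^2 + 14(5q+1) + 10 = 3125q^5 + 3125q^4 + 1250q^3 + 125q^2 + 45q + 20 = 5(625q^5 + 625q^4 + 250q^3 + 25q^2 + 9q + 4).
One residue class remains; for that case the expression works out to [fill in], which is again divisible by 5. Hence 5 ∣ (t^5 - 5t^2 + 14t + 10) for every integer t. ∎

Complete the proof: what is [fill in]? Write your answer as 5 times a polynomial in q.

5(625q^5 + 1250q^4 + 1000q^3 + 375q^2 + 74q + 10)

The residues treated are {0, 3, 4, 1}, so the missing case is t ≡ 2 (mod 5); write t = 5q+2.
Then (5q+2)^5 - 5(5q+2)^2 + 14(5q+2) + 10 = 3125q^5 + 6250q^4 + 5000q^3 + 1875q^2 + 370q + 50 = 5(625q^5 + 1250q^4 + 1000q^3 + 375q^2 + 74q + 10).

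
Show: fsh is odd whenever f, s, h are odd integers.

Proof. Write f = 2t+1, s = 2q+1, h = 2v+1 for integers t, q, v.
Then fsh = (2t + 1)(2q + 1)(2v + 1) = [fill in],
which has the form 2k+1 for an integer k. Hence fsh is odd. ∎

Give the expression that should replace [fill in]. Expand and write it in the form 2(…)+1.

2(4qtv + 2qt + 2qv + q + 2tv + t + v) + 1

Expanding: (2t + 1)(2q + 1)(2v + 1) = 8qtv + 4qt + 4qv + 2q + 4tv + 2t + 2v + 1.
Every term except the constant is even, so this is 2(4qtv + 2qt + 2qv + q + 2tv + t + v) + 1,
and 4qtv + 2qt + 2qv + q + 2tv + t + v ∈ ℤ gives the required form.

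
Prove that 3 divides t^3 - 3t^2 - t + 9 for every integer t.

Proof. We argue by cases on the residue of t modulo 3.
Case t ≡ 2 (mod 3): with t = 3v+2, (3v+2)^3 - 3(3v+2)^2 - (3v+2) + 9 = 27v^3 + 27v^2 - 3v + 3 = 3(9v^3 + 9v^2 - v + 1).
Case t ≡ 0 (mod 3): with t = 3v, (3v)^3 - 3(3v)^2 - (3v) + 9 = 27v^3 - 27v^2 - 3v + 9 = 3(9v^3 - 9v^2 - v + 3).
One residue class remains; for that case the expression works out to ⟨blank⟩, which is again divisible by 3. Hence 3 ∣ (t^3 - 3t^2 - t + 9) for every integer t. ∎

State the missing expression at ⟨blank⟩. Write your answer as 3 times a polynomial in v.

The residues treated are {2, 0}, so the missing case is t ≡ 1 (mod 3); write t = 3v+1.
Then (3v+1)^3 - 3(3v+1)^2 - (3v+1) + 9 = 27v^3 - 12v + 6 = 3(9v^3 - 4v + 2).

3(9v^3 - 4v + 2)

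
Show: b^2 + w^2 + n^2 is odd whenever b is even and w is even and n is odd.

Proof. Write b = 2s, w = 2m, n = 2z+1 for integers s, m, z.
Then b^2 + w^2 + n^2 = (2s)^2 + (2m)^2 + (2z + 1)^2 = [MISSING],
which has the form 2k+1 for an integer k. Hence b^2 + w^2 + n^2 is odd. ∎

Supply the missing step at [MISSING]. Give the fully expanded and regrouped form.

2(2m^2 + 2s^2 + 2z^2 + 2z) + 1

(2s)^2 + (2m)^2 + (2z + 1)^2 = 4m^2 + 4s^2 + 4z^2 + 4z + 1
= 2(2m^2 + 2s^2 + 2z^2 + 2z) + 1.
Since 2m^2 + 2s^2 + 2z^2 + 2z is an integer, the sum of squares is of the form 2k+1 for an integer k.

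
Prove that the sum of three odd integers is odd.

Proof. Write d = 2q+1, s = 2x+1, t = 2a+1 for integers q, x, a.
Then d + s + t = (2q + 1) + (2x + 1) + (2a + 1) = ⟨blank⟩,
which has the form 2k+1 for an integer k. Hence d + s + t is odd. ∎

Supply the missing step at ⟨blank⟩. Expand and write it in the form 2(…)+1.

Expanding: (2q + 1) + (2x + 1) + (2a + 1) = 2a + 2q + 2x + 3.
Every term except the constant is even, so this is 2(a + q + x + 1) + 1,
and a + q + x + 1 ∈ ℤ gives the required form.

2(a + q + x + 1) + 1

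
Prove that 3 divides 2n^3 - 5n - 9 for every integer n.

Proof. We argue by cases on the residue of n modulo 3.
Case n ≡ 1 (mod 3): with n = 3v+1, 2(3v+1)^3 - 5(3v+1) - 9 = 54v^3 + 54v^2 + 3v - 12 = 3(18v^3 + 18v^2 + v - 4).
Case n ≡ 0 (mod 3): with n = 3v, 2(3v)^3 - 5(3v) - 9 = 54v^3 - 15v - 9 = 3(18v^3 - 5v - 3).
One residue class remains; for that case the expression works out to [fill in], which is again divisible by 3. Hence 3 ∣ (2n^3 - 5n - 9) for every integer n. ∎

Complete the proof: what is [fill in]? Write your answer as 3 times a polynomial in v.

3(18v^3 + 36v^2 + 19v - 1)

The residues treated are {1, 0}, so the missing case is n ≡ 2 (mod 3); write n = 3v+2.
Then 2(3v+2)^3 - 5(3v+2) - 9 = 54v^3 + 108v^2 + 57v - 3 = 3(18v^3 + 36v^2 + 19v - 1).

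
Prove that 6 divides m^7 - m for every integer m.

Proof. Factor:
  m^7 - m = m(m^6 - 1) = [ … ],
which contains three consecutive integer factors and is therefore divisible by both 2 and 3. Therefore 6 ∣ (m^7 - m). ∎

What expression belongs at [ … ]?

m^6 - 1 = (m^2 - 1)(m^4 + m^2 + 1), and m^2 - 1 = (m-1)(m+1).
So m(m^6 - 1) = (m - 1)m(m + 1)(m^4 + m^2 + 1).

(m - 1)m(m + 1)(m^4 + m^2 + 1)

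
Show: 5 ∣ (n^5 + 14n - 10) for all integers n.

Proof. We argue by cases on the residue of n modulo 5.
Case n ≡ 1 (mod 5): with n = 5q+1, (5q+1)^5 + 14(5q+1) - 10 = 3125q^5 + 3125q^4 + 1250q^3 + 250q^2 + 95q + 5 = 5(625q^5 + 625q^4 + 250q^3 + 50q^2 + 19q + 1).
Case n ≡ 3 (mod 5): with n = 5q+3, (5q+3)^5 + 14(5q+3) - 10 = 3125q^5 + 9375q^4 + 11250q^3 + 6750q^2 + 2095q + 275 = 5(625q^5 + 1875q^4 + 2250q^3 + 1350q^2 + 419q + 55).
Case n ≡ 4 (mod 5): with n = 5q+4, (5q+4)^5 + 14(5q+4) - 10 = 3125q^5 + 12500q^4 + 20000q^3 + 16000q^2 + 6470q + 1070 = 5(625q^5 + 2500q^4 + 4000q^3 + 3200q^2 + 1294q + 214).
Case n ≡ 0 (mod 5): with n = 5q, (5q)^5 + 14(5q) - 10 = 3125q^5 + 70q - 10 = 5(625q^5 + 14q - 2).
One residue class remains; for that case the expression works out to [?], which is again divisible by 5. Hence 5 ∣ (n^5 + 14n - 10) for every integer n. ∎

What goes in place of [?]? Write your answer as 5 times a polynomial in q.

5(625q^5 + 1250q^4 + 1000q^3 + 400q^2 + 94q + 10)

Only n ≡ 2 (mod 5) is unaccounted for. Put n = 5q+2:
(5q+2)^5 + 14(5q+2) - 10 expands to 3125q^5 + 6250q^4 + 5000q^3 + 2000q^2 + 470q + 50,
and factoring out 5 leaves 5(625q^5 + 1250q^4 + 1000q^3 + 400q^2 + 94q + 10).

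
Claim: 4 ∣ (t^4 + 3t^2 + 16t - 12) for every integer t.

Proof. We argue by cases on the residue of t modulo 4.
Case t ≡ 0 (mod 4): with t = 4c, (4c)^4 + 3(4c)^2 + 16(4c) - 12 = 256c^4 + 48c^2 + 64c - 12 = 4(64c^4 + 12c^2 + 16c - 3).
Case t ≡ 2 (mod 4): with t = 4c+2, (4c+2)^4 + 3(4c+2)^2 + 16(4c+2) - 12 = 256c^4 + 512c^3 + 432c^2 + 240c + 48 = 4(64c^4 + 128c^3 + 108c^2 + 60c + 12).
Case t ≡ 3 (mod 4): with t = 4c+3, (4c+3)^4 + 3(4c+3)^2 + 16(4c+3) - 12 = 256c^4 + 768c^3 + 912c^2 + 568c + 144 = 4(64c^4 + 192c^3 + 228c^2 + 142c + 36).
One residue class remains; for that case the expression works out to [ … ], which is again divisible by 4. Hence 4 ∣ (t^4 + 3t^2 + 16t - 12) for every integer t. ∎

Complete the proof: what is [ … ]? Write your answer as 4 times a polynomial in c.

4(64c^4 + 64c^3 + 36c^2 + 26c + 2)

The residues treated are {0, 2, 3}, so the missing case is t ≡ 1 (mod 4); write t = 4c+1.
Then (4c+1)^4 + 3(4c+1)^2 + 16(4c+1) - 12 = 256c^4 + 256c^3 + 144c^2 + 104c + 8 = 4(64c^4 + 64c^3 + 36c^2 + 26c + 2).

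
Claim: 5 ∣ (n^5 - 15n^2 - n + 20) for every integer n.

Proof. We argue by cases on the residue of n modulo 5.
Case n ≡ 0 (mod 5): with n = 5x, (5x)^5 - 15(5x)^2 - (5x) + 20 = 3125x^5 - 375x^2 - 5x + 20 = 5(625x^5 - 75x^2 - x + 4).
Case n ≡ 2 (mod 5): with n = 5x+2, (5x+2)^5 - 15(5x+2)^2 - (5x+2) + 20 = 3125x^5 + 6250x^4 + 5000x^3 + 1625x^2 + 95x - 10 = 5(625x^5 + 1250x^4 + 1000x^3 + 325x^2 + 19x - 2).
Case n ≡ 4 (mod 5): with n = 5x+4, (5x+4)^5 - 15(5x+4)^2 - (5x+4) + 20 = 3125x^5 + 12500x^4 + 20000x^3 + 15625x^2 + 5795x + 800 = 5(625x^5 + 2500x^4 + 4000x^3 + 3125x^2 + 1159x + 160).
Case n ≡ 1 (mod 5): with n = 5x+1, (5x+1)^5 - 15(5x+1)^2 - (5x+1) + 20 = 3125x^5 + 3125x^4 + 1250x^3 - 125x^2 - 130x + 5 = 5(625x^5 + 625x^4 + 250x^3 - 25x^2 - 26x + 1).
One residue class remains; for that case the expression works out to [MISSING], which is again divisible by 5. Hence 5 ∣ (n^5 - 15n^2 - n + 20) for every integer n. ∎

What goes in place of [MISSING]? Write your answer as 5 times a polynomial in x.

Only n ≡ 3 (mod 5) is unaccounted for. Put n = 5x+3:
(5x+3)^5 - 15(5x+3)^2 - (5x+3) + 20 expands to 3125x^5 + 9375x^4 + 11250x^3 + 6375x^2 + 1570x + 125,
and factoring out 5 leaves 5(625x^5 + 1875x^4 + 2250x^3 + 1275x^2 + 314x + 25).

5(625x^5 + 1875x^4 + 2250x^3 + 1275x^2 + 314x + 25)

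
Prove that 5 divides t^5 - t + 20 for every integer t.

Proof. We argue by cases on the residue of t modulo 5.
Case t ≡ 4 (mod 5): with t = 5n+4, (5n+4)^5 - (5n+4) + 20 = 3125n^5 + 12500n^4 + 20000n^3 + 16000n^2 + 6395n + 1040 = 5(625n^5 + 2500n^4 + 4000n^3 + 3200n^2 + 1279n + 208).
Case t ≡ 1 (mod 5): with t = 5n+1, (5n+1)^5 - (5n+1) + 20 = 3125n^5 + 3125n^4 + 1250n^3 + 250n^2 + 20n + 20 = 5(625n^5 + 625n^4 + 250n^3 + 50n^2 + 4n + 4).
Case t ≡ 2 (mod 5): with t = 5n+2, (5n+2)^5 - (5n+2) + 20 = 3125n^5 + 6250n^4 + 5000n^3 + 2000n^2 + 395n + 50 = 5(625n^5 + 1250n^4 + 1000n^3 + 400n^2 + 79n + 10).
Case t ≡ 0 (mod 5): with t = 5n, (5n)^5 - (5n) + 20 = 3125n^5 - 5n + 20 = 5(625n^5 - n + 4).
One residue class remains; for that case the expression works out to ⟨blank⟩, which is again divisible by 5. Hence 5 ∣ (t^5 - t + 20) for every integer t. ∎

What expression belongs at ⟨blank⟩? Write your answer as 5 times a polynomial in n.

The residues treated are {4, 1, 2, 0}, so the missing case is t ≡ 3 (mod 5); write t = 5n+3.
Then (5n+3)^5 - (5n+3) + 20 = 3125n^5 + 9375n^4 + 11250n^3 + 6750n^2 + 2020n + 260 = 5(625n^5 + 1875n^4 + 2250n^3 + 1350n^2 + 404n + 52).

5(625n^5 + 1875n^4 + 2250n^3 + 1350n^2 + 404n + 52)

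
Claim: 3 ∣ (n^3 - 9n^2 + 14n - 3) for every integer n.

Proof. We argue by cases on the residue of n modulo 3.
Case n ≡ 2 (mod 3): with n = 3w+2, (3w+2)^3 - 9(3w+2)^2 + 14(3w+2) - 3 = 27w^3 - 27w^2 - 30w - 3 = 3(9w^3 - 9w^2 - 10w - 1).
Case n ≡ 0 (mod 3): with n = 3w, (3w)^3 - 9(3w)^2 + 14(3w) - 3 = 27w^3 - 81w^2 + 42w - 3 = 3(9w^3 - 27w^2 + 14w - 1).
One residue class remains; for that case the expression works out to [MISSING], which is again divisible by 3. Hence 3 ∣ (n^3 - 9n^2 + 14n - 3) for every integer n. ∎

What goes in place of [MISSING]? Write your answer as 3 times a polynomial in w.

Only n ≡ 1 (mod 3) is unaccounted for. Put n = 3w+1:
(3w+1)^3 - 9(3w+1)^2 + 14(3w+1) - 3 expands to 27w^3 - 54w^2 - 3w + 3,
and factoring out 3 leaves 3(9w^3 - 18w^2 - w + 1).

3(9w^3 - 18w^2 - w + 1)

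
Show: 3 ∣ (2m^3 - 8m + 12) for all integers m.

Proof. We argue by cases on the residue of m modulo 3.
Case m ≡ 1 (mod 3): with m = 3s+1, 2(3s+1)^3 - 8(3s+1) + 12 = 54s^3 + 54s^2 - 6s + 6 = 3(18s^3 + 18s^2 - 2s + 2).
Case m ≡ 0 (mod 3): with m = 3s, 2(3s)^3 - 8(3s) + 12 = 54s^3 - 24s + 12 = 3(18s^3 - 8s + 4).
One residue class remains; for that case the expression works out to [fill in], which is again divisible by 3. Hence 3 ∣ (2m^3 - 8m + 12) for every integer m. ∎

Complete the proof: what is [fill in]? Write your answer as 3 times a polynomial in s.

3(18s^3 + 36s^2 + 16s + 4)

The residues treated are {1, 0}, so the missing case is m ≡ 2 (mod 3); write m = 3s+2.
Then 2(3s+2)^3 - 8(3s+2) + 12 = 54s^3 + 108s^2 + 48s + 12 = 3(18s^3 + 36s^2 + 16s + 4).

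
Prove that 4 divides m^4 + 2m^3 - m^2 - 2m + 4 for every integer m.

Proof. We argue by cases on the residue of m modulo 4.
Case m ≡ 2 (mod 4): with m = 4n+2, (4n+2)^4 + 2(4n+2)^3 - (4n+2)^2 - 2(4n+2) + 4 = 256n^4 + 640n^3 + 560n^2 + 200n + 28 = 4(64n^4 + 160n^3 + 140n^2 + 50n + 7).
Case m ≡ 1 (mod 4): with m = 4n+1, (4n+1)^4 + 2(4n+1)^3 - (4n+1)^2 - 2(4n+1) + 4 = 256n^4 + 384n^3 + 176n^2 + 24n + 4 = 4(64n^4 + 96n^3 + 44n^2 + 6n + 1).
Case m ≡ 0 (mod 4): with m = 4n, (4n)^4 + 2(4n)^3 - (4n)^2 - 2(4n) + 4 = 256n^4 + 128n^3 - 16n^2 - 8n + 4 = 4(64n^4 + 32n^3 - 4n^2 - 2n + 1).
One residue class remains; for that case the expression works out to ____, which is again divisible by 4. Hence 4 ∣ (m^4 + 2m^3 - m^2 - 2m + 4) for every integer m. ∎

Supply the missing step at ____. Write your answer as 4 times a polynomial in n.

4(64n^4 + 224n^3 + 284n^2 + 154n + 31)

The residues treated are {2, 1, 0}, so the missing case is m ≡ 3 (mod 4); write m = 4n+3.
Then (4n+3)^4 + 2(4n+3)^3 - (4n+3)^2 - 2(4n+3) + 4 = 256n^4 + 896n^3 + 1136n^2 + 616n + 124 = 4(64n^4 + 224n^3 + 284n^2 + 154n + 31).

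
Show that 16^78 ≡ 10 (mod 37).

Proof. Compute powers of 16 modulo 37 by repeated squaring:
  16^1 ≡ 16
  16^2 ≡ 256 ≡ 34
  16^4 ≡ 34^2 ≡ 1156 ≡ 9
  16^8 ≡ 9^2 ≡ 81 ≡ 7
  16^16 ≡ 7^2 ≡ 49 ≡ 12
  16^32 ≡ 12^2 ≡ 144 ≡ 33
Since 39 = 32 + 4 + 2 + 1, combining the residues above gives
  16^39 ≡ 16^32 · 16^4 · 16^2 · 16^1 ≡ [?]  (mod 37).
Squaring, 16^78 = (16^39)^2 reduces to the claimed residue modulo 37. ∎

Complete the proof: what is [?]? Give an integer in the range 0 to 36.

Multiply the listed residues: 33 · 9 · 34 · 16 = 297 → 10098 → 161568.
Reducing modulo 37: 161568 = 4366·37 + 26, so 16^39 ≡ 26.

26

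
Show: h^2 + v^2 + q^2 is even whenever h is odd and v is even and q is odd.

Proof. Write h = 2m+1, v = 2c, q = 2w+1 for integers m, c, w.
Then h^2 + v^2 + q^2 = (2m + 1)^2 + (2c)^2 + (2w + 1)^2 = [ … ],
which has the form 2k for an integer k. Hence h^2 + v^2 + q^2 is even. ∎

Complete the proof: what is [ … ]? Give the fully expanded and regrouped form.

Expanding: (2m + 1)^2 + (2c)^2 + (2w + 1)^2 = 4c^2 + 4m^2 + 4m + 4w^2 + 4w + 2.
Every term is even; pulling out the factor of 2 gives 2(2c^2 + 2m^2 + 2m + 2w^2 + 2w + 1).

2(2c^2 + 2m^2 + 2m + 2w^2 + 2w + 1)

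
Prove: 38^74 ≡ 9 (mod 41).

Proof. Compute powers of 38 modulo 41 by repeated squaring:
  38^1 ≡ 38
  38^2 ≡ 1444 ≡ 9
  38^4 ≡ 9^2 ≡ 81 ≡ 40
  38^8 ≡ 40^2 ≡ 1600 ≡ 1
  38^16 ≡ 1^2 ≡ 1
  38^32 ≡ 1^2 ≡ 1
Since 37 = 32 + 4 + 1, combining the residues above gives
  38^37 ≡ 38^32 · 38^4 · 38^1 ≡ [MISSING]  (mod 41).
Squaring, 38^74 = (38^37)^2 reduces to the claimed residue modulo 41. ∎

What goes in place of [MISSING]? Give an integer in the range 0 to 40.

38^32 · 38^4 · 38^1 ≡ 1 · 40 · 38 = 1520.
1520 mod 41 = 3, so 38^37 ≡ 3 (mod 41).

3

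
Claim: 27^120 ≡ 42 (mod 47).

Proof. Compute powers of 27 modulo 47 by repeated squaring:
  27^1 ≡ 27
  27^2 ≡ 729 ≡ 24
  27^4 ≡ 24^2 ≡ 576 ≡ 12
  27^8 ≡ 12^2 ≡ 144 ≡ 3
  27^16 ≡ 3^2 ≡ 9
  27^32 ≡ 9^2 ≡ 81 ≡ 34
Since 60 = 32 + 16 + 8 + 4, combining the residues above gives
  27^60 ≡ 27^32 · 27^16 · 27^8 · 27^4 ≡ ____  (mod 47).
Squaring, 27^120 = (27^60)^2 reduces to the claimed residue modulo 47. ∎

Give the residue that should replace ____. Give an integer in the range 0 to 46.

18

Multiply the listed residues: 34 · 9 · 3 · 12 = 306 → 918 → 11016.
Reducing modulo 47: 11016 = 234·47 + 18, so 27^60 ≡ 18.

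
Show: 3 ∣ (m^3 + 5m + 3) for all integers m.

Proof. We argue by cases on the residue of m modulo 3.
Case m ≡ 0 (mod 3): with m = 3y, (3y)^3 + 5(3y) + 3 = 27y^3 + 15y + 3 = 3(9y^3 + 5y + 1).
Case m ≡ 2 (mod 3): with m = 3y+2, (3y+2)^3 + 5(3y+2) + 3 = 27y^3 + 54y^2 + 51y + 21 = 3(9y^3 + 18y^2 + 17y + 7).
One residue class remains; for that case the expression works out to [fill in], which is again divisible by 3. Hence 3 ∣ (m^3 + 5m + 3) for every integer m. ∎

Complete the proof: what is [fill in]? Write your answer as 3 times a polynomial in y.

3(9y^3 + 9y^2 + 8y + 3)

The residues treated are {0, 2}, so the missing case is m ≡ 1 (mod 3); write m = 3y+1.
Then (3y+1)^3 + 5(3y+1) + 3 = 27y^3 + 27y^2 + 24y + 9 = 3(9y^3 + 9y^2 + 8y + 3).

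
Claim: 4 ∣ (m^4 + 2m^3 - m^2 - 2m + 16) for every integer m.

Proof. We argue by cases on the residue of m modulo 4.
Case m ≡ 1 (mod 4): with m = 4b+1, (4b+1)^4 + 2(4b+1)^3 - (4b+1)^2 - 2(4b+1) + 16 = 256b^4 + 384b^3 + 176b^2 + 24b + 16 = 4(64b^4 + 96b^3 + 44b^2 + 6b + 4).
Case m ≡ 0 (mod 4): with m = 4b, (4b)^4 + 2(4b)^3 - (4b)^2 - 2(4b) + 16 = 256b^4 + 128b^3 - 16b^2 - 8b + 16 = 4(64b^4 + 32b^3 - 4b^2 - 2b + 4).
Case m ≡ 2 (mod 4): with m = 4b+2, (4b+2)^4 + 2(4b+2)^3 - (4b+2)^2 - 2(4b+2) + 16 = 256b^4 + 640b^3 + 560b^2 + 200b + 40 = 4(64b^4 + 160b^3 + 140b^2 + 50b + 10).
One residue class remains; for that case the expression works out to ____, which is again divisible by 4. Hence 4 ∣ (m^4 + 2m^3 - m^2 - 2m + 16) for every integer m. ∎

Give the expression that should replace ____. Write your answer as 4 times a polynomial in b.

Only m ≡ 3 (mod 4) is unaccounted for. Put m = 4b+3:
(4b+3)^4 + 2(4b+3)^3 - (4b+3)^2 - 2(4b+3) + 16 expands to 256b^4 + 896b^3 + 1136b^2 + 616b + 136,
and factoring out 4 leaves 4(64b^4 + 224b^3 + 284b^2 + 154b + 34).

4(64b^4 + 224b^3 + 284b^2 + 154b + 34)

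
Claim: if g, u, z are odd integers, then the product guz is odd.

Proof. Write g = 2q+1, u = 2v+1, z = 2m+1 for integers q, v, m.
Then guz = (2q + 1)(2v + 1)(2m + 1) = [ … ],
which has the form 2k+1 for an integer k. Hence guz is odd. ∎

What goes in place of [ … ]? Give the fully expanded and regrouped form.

2(4mqv + 2mq + 2mv + m + 2qv + q + v) + 1

Expanding: (2q + 1)(2v + 1)(2m + 1) = 8mqv + 4mq + 4mv + 2m + 4qv + 2q + 2v + 1.
Every term except the constant is even, so this is 2(4mqv + 2mq + 2mv + m + 2qv + q + v) + 1,
and 4mqv + 2mq + 2mv + m + 2qv + q + v ∈ ℤ gives the required form.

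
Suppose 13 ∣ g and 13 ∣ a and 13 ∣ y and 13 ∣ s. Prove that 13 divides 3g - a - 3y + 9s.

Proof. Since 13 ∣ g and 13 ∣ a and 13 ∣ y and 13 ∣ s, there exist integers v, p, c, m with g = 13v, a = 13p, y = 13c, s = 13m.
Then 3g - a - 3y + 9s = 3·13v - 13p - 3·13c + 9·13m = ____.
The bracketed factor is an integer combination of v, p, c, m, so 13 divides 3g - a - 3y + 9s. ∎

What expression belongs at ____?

13(-3c + 9m - p + 3v)

Each term has a factor of 13: 3·13v - 13p - 3·13c + 9·13m = 13·(-3c + 9m - p + 3v).
Since -3c + 9m - p + 3v is an integer, 13 ∣ (3g - a - 3y + 9s).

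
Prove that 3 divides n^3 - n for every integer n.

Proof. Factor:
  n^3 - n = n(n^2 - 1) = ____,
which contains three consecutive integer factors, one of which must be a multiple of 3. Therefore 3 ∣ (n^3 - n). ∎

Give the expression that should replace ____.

n(n^2 - 1) = n(n - 1)(n + 1) = (n - 1)n(n + 1).
These three factors are consecutive integers, so their product is divisible by 3.

(n - 1)n(n + 1)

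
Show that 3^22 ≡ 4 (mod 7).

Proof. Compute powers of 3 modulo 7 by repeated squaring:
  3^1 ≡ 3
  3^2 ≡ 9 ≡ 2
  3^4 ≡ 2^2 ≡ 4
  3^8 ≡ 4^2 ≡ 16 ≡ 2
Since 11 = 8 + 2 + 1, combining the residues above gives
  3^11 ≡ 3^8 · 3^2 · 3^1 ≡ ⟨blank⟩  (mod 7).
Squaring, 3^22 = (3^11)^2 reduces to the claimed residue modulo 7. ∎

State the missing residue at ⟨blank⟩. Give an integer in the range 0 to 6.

5

3^8 · 3^2 · 3^1 ≡ 2 · 2 · 3 = 12.
12 mod 7 = 5, so 3^11 ≡ 5 (mod 7).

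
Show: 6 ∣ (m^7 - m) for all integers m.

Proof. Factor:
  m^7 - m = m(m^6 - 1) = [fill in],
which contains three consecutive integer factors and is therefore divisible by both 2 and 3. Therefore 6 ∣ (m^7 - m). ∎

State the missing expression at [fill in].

m^6 - 1 = (m^2 - 1)(m^4 + m^2 + 1), and m^2 - 1 = (m-1)(m+1).
So m(m^6 - 1) = (m - 1)m(m + 1)(m^4 + m^2 + 1).

(m - 1)m(m + 1)(m^4 + m^2 + 1)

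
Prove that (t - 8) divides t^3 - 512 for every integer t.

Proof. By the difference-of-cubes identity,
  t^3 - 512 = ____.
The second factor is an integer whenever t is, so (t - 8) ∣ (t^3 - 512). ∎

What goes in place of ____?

(t - 8)(t^2 + 8t + 64)

Polynomial division of t^3 - 512 by t - 8 leaves remainder 0 and quotient t^2 + 8t + 64.
Hence t^3 - 512 = (t - 8)(t^2 + 8t + 64).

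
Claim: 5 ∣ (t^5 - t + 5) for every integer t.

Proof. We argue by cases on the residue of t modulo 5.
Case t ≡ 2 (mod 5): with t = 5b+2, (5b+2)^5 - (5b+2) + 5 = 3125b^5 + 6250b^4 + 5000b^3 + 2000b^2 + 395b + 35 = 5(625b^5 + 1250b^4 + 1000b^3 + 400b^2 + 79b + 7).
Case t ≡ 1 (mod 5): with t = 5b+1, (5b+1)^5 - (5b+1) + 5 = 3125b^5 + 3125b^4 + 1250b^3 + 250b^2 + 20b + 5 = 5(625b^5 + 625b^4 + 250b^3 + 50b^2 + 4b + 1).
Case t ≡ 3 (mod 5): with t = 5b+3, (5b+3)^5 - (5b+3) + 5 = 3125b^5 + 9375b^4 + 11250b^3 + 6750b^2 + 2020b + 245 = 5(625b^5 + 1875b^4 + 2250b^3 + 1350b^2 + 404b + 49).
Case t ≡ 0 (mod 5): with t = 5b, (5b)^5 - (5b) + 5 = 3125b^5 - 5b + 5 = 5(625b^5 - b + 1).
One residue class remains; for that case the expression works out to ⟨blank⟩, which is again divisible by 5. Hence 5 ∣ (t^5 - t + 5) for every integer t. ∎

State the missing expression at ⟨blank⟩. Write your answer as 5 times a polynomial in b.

5(625b^5 + 2500b^4 + 4000b^3 + 3200b^2 + 1279b + 205)

Only t ≡ 4 (mod 5) is unaccounted for. Put t = 5b+4:
(5b+4)^5 - (5b+4) + 5 expands to 3125b^5 + 12500b^4 + 20000b^3 + 16000b^2 + 6395b + 1025,
and factoring out 5 leaves 5(625b^5 + 2500b^4 + 4000b^3 + 3200b^2 + 1279b + 205).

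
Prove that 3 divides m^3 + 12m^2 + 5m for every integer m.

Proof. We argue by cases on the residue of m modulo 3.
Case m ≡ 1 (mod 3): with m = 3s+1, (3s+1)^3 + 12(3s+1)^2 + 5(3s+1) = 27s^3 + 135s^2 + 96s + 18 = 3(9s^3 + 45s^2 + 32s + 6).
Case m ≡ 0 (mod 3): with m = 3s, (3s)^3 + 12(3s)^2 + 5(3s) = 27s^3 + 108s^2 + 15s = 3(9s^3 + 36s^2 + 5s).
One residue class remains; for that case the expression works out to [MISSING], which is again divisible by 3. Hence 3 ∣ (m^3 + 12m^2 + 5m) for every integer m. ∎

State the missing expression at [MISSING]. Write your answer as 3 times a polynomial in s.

Only m ≡ 2 (mod 3) is unaccounted for. Put m = 3s+2:
(3s+2)^3 + 12(3s+2)^2 + 5(3s+2) expands to 27s^3 + 162s^2 + 195s + 66,
and factoring out 3 leaves 3(9s^3 + 54s^2 + 65s + 22).

3(9s^3 + 54s^2 + 65s + 22)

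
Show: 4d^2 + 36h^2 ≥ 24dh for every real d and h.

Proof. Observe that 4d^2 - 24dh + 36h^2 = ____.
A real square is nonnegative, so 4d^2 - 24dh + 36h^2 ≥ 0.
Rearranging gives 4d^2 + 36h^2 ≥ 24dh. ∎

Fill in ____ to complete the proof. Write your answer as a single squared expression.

(2d - 6h)^2

The leading and trailing coefficients are 2^2 and 6^2, and 24 = 2·2·6, so the trinomial is (2d - 6h)^2.
Hence 4d^2 - 24dh + 36h^2 ≥ 0.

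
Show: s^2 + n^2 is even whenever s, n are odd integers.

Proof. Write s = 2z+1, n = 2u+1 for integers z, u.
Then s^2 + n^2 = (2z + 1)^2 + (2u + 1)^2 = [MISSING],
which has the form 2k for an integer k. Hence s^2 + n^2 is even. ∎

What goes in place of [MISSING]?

Expanding: (2z + 1)^2 + (2u + 1)^2 = 4u^2 + 4u + 4z^2 + 4z + 2.
Every term is even; pulling out the factor of 2 gives 2(2u^2 + 2u + 2z^2 + 2z + 1).

2(2u^2 + 2u + 2z^2 + 2z + 1)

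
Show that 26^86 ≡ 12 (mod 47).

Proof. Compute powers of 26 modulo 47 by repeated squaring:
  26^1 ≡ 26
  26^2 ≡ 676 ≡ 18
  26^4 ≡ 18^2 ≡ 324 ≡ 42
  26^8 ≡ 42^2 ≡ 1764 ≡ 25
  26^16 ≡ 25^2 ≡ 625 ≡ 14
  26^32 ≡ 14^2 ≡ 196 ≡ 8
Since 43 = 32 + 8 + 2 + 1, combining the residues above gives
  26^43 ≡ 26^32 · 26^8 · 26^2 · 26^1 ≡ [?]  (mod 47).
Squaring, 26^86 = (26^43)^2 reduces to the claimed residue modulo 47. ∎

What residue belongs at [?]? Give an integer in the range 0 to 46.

26^32 · 26^8 · 26^2 · 26^1 ≡ 8 · 25 · 18 · 26 = 93600.
93600 mod 47 = 23, so 26^43 ≡ 23 (mod 47).

23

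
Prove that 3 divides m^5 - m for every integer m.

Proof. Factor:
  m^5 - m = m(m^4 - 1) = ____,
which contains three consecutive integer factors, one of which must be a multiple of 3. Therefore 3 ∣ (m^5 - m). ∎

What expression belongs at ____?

(m - 1)m(m + 1)(m^2 + 1)

m^4 - 1 = (m^2 - 1)(m^2 + 1), and m^2 - 1 = (m-1)(m+1).
So m(m^4 - 1) = (m - 1)m(m + 1)(m^2 + 1).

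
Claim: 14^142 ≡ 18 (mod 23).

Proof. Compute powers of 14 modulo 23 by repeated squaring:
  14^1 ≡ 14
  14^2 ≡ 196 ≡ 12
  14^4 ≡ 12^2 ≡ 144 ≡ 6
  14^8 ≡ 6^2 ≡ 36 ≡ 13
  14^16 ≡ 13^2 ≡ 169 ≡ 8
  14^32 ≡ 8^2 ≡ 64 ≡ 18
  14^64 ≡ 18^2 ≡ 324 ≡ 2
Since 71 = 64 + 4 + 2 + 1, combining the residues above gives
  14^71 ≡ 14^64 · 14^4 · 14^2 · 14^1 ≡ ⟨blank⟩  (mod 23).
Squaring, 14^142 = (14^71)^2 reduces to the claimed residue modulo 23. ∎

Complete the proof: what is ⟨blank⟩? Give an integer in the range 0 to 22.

15

Multiply the listed residues: 2 · 6 · 12 · 14 = 12 → 144 → 2016.
Reducing modulo 23: 2016 = 87·23 + 15, so 14^71 ≡ 15.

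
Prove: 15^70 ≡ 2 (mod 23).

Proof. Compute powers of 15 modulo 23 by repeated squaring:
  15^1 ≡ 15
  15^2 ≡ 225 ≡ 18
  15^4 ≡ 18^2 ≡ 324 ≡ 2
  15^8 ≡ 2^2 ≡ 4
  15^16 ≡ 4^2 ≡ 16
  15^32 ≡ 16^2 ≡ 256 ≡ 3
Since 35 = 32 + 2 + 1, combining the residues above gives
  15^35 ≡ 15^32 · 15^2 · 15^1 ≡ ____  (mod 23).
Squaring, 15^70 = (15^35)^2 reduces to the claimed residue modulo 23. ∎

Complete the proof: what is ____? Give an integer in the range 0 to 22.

15^32 · 15^2 · 15^1 ≡ 3 · 18 · 15 = 810.
810 mod 23 = 5, so 15^35 ≡ 5 (mod 23).

5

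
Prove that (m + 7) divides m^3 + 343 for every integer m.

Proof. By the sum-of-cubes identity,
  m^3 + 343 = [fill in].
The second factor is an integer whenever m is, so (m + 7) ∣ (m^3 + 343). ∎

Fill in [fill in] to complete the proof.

(m + 7)(m^2 - 7m + 49)

Polynomial division of m^3 + 343 by m + 7 leaves remainder 0 and quotient m^2 - 7m + 49.
Hence m^3 + 343 = (m + 7)(m^2 - 7m + 49).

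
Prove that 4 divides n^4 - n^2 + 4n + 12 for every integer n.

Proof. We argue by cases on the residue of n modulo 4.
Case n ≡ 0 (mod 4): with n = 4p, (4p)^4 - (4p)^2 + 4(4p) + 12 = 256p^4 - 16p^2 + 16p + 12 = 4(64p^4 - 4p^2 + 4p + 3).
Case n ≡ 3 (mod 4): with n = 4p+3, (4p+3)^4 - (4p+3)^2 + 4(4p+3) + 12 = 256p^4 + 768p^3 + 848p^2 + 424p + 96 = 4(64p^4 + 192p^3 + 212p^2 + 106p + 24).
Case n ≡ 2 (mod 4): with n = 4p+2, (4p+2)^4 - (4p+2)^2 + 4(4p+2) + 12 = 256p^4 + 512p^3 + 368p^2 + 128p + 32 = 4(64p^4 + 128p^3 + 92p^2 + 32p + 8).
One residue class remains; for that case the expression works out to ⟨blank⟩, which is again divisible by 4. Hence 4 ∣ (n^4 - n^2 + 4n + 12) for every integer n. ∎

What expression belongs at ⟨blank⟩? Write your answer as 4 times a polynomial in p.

4(64p^4 + 64p^3 + 20p^2 + 6p + 4)

Only n ≡ 1 (mod 4) is unaccounted for. Put n = 4p+1:
(4p+1)^4 - (4p+1)^2 + 4(4p+1) + 12 expands to 256p^4 + 256p^3 + 80p^2 + 24p + 16,
and factoring out 4 leaves 4(64p^4 + 64p^3 + 20p^2 + 6p + 4).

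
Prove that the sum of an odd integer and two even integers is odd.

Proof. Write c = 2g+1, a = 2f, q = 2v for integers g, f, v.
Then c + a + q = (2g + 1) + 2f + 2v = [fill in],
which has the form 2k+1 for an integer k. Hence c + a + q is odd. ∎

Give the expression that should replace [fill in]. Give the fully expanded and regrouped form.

2(f + g + v) + 1

Expanding: (2g + 1) + 2f + 2v = 2f + 2g + 2v + 1.
Every term except the constant is even, so this is 2(f + g + v) + 1,
and f + g + v ∈ ℤ gives the required form.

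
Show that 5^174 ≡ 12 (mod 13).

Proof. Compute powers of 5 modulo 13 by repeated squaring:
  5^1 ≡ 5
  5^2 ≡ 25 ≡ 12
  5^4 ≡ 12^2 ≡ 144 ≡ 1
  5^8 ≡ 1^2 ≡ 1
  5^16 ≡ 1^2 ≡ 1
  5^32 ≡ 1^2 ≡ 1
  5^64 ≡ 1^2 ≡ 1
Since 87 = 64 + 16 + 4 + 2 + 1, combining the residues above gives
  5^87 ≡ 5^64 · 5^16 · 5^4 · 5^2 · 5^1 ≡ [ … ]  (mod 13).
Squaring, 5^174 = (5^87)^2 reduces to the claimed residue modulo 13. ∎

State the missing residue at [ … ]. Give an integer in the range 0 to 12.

8

Multiply the listed residues: 1 · 1 · 1 · 12 · 5 = 1 → 1 → 12 → 60.
Reducing modulo 13: 60 = 4·13 + 8, so 5^87 ≡ 8.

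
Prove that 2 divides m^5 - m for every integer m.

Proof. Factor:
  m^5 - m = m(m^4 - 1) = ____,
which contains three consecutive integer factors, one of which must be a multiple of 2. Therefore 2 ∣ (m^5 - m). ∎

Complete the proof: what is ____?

(m - 1)m(m + 1)(m^2 + 1)

m^4 - 1 = (m^2 - 1)(m^2 + 1), and m^2 - 1 = (m-1)(m+1).
So m(m^4 - 1) = (m - 1)m(m + 1)(m^2 + 1).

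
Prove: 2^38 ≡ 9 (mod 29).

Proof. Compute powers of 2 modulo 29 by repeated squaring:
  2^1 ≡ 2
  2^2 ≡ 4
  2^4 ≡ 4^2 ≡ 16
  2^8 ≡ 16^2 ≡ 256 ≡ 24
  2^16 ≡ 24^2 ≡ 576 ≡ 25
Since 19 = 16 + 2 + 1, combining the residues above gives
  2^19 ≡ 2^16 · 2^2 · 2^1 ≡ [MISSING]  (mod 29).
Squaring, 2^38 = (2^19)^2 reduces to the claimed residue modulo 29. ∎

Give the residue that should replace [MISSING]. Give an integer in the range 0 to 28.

Multiply the listed residues: 25 · 4 · 2 = 100 → 200.
Reducing modulo 29: 200 = 6·29 + 26, so 2^19 ≡ 26.

26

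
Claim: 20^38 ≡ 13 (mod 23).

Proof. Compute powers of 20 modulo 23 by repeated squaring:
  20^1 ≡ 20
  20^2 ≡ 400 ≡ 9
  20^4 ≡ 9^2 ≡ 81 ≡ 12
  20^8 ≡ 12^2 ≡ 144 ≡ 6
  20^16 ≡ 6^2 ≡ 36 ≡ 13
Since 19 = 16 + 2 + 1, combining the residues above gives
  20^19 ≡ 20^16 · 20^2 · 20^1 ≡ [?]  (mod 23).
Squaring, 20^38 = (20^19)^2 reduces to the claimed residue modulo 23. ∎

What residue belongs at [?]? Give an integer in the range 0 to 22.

20^16 · 20^2 · 20^1 ≡ 13 · 9 · 20 = 2340.
2340 mod 23 = 17, so 20^19 ≡ 17 (mod 23).

17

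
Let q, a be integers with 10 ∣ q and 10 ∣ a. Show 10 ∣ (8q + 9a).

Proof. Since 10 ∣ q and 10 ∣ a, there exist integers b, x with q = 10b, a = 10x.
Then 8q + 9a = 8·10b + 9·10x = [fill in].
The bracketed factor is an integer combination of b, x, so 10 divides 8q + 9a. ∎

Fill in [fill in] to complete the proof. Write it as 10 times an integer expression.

Pull the common 10 out of every term: 8·10b + 9·10x = 10(8b + 9x).
8b + 9x is an integer, which exhibits the divisibility.

10(8b + 9x)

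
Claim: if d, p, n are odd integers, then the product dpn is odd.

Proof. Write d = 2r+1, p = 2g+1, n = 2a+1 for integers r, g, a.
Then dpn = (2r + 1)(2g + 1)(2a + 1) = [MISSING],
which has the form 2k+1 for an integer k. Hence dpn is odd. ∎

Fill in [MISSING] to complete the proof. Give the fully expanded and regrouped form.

2(4agr + 2ag + 2ar + a + 2gr + g + r) + 1

(2r + 1)(2g + 1)(2a + 1) = 8agr + 4ag + 4ar + 2a + 4gr + 2g + 2r + 1
= 2(4agr + 2ag + 2ar + a + 2gr + g + r) + 1.
Since 4agr + 2ag + 2ar + a + 2gr + g + r is an integer, the product is of the form 2k+1 for an integer k.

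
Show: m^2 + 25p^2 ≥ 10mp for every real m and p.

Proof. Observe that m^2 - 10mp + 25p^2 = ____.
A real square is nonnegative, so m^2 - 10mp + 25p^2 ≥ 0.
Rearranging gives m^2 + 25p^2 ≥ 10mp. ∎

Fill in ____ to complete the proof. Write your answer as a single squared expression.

The leading and trailing coefficients are 1^2 and 5^2, and 10 = 2·1·5, so the trinomial is (m - 5p)^2.
Hence m^2 - 10mp + 25p^2 ≥ 0.

(m - 5p)^2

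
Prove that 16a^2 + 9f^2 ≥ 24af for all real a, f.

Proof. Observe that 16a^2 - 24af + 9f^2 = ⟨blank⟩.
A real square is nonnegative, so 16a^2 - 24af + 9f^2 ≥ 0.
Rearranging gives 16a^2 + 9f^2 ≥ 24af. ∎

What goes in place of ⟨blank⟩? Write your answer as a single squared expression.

(4a - 3f)^2

16a^2 - 24af + 9f^2 is a perfect-square trinomial: the outer terms are (4a)^2 and (3f)^2, and the cross term is -2·4a·3f.
So 16a^2 - 24af + 9f^2 = (4a - 3f)^2 ≥ 0.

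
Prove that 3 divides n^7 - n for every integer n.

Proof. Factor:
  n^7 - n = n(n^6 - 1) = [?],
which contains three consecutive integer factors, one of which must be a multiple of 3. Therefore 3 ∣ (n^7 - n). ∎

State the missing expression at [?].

n^6 - 1 = (n^2 - 1)(n^4 + n^2 + 1), and n^2 - 1 = (n-1)(n+1).
So n(n^6 - 1) = (n - 1)n(n + 1)(n^4 + n^2 + 1).

(n - 1)n(n + 1)(n^4 + n^2 + 1)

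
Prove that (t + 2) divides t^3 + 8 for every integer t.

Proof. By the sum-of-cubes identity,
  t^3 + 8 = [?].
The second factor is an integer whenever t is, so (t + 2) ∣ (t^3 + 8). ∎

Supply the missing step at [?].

a^3 + b^3 = (a + b)(a^2 - ab + b^2). With a = t, b = 2:
t^3 + 8 = (t + 2)(t^2 - 2t + 4).

(t + 2)(t^2 - 2t + 4)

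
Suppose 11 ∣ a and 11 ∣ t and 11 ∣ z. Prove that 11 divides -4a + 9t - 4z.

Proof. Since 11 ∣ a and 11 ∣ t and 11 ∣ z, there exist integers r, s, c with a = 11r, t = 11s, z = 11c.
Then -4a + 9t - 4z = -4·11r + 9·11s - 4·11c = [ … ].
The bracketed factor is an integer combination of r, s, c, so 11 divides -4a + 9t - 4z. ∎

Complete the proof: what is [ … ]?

Each term has a factor of 11: -4·11r + 9·11s - 4·11c = 11·(-4c - 4r + 9s).
Since -4c - 4r + 9s is an integer, 11 ∣ (-4a + 9t - 4z).

11(-4c - 4r + 9s)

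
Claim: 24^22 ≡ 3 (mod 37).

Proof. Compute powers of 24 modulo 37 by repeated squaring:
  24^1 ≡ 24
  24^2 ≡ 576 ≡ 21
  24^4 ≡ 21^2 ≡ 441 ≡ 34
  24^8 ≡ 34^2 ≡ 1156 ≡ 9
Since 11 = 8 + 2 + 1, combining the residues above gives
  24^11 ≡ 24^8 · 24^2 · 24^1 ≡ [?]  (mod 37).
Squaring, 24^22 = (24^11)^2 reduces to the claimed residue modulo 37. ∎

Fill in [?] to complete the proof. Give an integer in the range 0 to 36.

22

Multiply the listed residues: 9 · 21 · 24 = 189 → 4536.
Reducing modulo 37: 4536 = 122·37 + 22, so 24^11 ≡ 22.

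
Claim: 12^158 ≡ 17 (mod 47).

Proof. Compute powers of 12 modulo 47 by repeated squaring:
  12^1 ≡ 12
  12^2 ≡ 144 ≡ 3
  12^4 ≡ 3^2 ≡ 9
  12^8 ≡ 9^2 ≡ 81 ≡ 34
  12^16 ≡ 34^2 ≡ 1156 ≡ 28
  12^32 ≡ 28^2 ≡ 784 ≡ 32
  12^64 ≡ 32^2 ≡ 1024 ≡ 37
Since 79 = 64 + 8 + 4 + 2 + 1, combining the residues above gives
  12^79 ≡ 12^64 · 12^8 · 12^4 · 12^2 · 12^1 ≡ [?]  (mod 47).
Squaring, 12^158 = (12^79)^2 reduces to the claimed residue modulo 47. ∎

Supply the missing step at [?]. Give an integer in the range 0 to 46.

12^64 · 12^8 · 12^4 · 12^2 · 12^1 ≡ 37 · 34 · 9 · 3 · 12 = 407592.
407592 mod 47 = 8, so 12^79 ≡ 8 (mod 47).

8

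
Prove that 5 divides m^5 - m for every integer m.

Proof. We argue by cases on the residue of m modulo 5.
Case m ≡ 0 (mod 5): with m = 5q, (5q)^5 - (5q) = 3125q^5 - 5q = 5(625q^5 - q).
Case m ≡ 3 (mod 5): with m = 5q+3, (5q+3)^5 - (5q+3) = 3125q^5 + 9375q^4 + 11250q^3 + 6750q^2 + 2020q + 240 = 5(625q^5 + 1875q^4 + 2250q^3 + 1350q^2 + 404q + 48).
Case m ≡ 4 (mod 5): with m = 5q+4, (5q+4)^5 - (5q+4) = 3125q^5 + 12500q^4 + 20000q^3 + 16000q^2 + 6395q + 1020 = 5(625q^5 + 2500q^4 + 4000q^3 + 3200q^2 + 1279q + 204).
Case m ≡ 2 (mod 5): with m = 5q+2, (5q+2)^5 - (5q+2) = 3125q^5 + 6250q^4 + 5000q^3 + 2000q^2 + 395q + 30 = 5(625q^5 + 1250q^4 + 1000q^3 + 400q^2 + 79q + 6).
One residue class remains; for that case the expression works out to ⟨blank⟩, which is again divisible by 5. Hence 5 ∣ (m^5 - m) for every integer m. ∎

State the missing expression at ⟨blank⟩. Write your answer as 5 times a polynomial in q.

5(625q^5 + 625q^4 + 250q^3 + 50q^2 + 4q)

The residues treated are {0, 3, 4, 2}, so the missing case is m ≡ 1 (mod 5); write m = 5q+1.
Then (5q+1)^5 - (5q+1) = 3125q^5 + 3125q^4 + 1250q^3 + 250q^2 + 20q = 5(625q^5 + 625q^4 + 250q^3 + 50q^2 + 4q).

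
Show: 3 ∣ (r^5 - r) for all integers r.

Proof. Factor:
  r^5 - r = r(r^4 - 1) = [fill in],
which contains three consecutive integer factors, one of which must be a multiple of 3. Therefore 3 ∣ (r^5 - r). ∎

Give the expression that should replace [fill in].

r^4 - 1 = (r^2 - 1)(r^2 + 1), and r^2 - 1 = (r-1)(r+1).
So r(r^4 - 1) = (r - 1)r(r + 1)(r^2 + 1).

(r - 1)r(r + 1)(r^2 + 1)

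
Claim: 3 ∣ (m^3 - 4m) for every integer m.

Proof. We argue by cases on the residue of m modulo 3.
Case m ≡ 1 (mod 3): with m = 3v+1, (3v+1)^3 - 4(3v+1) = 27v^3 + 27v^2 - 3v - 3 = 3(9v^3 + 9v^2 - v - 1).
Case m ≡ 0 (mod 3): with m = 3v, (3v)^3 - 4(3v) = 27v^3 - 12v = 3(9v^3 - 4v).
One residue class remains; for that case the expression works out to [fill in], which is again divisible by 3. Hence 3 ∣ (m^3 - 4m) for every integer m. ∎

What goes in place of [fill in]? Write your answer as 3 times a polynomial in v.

Only m ≡ 2 (mod 3) is unaccounted for. Put m = 3v+2:
(3v+2)^3 - 4(3v+2) expands to 27v^3 + 54v^2 + 24v,
and factoring out 3 leaves 3(9v^3 + 18v^2 + 8v).

3(9v^3 + 18v^2 + 8v)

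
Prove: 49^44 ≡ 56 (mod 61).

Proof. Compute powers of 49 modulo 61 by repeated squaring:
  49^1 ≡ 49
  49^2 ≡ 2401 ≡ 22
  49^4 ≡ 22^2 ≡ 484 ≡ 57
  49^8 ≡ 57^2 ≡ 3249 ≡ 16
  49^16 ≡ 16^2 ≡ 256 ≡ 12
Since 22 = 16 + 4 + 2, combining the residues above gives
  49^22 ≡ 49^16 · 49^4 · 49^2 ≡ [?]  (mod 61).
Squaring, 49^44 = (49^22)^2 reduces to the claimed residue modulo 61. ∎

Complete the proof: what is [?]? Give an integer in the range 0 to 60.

Multiply the listed residues: 12 · 57 · 22 = 684 → 15048.
Reducing modulo 61: 15048 = 246·61 + 42, so 49^22 ≡ 42.

42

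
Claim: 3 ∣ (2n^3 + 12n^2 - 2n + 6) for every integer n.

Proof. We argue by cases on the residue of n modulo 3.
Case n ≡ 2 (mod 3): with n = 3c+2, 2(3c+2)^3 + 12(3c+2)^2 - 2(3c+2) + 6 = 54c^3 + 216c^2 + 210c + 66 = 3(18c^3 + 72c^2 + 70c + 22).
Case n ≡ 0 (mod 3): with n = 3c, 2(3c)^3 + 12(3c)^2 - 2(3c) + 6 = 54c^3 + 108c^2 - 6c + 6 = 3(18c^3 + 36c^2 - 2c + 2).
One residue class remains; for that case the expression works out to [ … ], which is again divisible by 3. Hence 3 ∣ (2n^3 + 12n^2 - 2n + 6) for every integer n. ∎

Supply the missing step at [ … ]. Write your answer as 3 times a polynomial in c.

The residues treated are {2, 0}, so the missing case is n ≡ 1 (mod 3); write n = 3c+1.
Then 2(3c+1)^3 + 12(3c+1)^2 - 2(3c+1) + 6 = 54c^3 + 162c^2 + 84c + 18 = 3(18c^3 + 54c^2 + 28c + 6).

3(18c^3 + 54c^2 + 28c + 6)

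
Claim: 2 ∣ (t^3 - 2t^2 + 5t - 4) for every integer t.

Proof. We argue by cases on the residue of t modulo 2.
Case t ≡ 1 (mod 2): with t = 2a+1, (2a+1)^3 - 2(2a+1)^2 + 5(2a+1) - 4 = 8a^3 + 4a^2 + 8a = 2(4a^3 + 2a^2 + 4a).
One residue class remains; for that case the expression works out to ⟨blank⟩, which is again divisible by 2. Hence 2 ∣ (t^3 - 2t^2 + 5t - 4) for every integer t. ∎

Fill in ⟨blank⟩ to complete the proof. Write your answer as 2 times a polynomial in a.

The residues treated are {1}, so the missing case is t ≡ 0 (mod 2); write t = 2a.
Then (2a)^3 - 2(2a)^2 + 5(2a) - 4 = 8a^3 - 8a^2 + 10a - 4 = 2(4a^3 - 4a^2 + 5a - 2).

2(4a^3 - 4a^2 + 5a - 2)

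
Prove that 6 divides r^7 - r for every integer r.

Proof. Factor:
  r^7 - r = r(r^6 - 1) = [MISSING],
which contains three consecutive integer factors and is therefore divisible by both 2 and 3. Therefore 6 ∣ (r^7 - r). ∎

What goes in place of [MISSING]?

(r - 1)r(r + 1)(r^4 + r^2 + 1)

r^6 - 1 = (r^2 - 1)(r^4 + r^2 + 1), and r^2 - 1 = (r-1)(r+1).
So r(r^6 - 1) = (r - 1)r(r + 1)(r^4 + r^2 + 1).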